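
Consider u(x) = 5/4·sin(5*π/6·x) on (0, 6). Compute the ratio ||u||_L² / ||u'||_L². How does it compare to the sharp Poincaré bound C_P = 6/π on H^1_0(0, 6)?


||u||_L² / ||u'||_L² = 6/(5*π) < C_P = 6/π.

u(x) = 5/4·sin(5*π/6·x), so u'(x) = 25*π*cos(5*π*x/6)/24.
Writing u(x) = A·sin(kπx/L) with A = 5/4 and k = 5, use ∫_0^L sin²(kπx/L) dx = L/2 and ∫_0^L cos²(kπx/L) dx = L/2.
u² = 25/16·sin²(5*π/6·x) and (u')² = 625*π^2/576·cos²(5*π/6·x), and each of sin², cos² integrates to L/2 = 3 over (0, 6).
∫_0^6 u² dx = 75/16, so ||u||_L² = 5*sqrt(3)/4.
∫_0^6 (u')² dx = 625*π^2/192, so ||u'||_L² = 25*sqrt(3)*π/24.
Ratio ||u||_L² / ||u'||_L² = 6/(5*π).
Sharp Poincaré constant on H^1_0(0, 6) is C_P = L/π = 6/π, achieved by sin(π/6·x).
This is the k = 5 harmonic; the ratio L/(kπ) is strictly less than C_P = L/π, consistent with the sharp inequality ||u||_L² ≤ C_P ||u'||_L².


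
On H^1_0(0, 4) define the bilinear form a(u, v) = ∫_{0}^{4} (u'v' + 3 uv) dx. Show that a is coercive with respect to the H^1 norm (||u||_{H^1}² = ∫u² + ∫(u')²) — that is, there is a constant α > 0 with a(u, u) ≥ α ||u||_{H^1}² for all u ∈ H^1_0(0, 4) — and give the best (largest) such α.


α = 1

Coercivity of a(·,·) on H^1_0(0, 4) means a(u, u) ≥ α ||u||_{H^1}² for every u ∈ H^1_0.
The interval has length L = 4, and Poincaré/coercivity depend only on L. Here a(u, u) = ∫(u')² + (3)·∫u².
Here c = 3 ≥ 1, so a(u,u) = ∫(u')² + c∫u² ≥ ∫(u')² + ∫u² = ||u||_{H^1}², i.e. α = 1 works. No larger α is possible: a(u,u) ≥ α||u||_{H^1}² means (1−α)∫(u')² ≥ (α−c)∫u², and for the modes u_n = sin(nπ(x−x₀)/L) (x₀ the left endpoint) one has ∫u_n²/∫(u_n')² = (L/(nπ))² → 0, so a(u_n,u_n)/||u_n||_{H^1}² → 1. Hence the optimal constant is α = 1.
Therefore α = 1.


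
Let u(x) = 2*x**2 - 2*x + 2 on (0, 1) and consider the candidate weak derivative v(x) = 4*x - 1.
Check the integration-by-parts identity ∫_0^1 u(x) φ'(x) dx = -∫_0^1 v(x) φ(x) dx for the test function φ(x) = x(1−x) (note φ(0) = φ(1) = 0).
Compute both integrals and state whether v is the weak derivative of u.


LHS = 0, RHS = -1/6. No, v is not the weak derivative of u.

u(x) = 2*x**2 - 2*x + 2, classical derivative u'(x) = 4*x - 2.
φ(x) = x(1−x), so φ'(x) = 1 - 2*x.
Note φ(0) = φ(1) = 0, so the boundary term u·φ vanishes.
LHS = ∫_0^1 u(x) φ'(x) dx = ∫_0^1 (-4*x^3 + 6*x^2 - 6*x + 2) dx. Term by term:
  ∫_0^1 -4*x^3 dx = -1;  ∫_0^1 6*x^2 dx = 2;  ∫_0^1 -6*x dx = -3;
  ∫_0^1 2 dx = 2.
Sum: -1 + 2 − 3 + 2 = 0.
So LHS = 0.
∫_0^1 v(x) φ(x) dx = ∫_0^1 (-4*x^3 + 5*x^2 - x) dx. Term by term:
  ∫_0^1 -4*x^3 dx = -1;  ∫_0^1 5*x^2 dx = 5/3;  ∫_0^1 -x dx = -1/2.
Sum: -1 + 5/3 − 1/2 = 1/6.
So RHS = -∫_0^1 v(x) φ(x) dx = -1/6.
LHS − RHS = 1/6 ≠ 0, so the identity fails.
(For a valid weak derivative the identity must hold for EVERY test function, in particular this one. The failure shows v is NOT the weak derivative of u.)
Correct weak derivative would be u'(x) = 4*x - 2.


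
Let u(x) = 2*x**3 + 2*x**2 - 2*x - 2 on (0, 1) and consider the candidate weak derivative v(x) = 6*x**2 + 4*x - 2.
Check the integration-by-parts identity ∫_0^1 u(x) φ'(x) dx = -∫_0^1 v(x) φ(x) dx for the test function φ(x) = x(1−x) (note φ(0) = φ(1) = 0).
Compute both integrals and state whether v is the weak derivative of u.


LHS = -3/10, RHS = -3/10. Yes, v = u' weakly.

u(x) = 2*x**3 + 2*x**2 - 2*x - 2, classical derivative u'(x) = 6*x**2 + 4*x - 2.
φ(x) = x(1−x), so φ'(x) = 1 - 2*x.
Note φ(0) = φ(1) = 0, so the boundary term u·φ vanishes.
LHS = ∫_0^1 u(x) φ'(x) dx = ∫_0^1 (-4*x^4 - 2*x^3 + 6*x^2 + 2*x - 2) dx. Term by term:
  ∫_0^1 -4*x^4 dx = -4/5;  ∫_0^1 -2*x^3 dx = -1/2;  ∫_0^1 6*x^2 dx = 2;
  ∫_0^1 2*x dx = 1;  ∫_0^1 -2 dx = -2.
Sum: -4/5 − 1/2 + 2 + 1 − 2 = -3/10.
So LHS = -3/10.
∫_0^1 v(x) φ(x) dx = ∫_0^1 (-6*x^4 + 2*x^3 + 6*x^2 - 2*x) dx. Term by term:
  ∫_0^1 -6*x^4 dx = -6/5;  ∫_0^1 2*x^3 dx = 1/2;  ∫_0^1 6*x^2 dx = 2;
  ∫_0^1 -2*x dx = -1.
Sum: -6/5 + 1/2 + 2 − 1 = 3/10.
So RHS = -∫_0^1 v(x) φ(x) dx = -3/10.
LHS = RHS, so the identity holds for this test φ.
Moreover u is smooth here and v(x) = u'(x) = 6*x**2 + 4*x - 2 pointwise, so the identity holds for every test function. Hence v is the weak derivative of u.


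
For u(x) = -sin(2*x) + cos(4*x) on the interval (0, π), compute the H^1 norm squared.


||u||_{H^1(0,π)}^2 = 11*π

u'(x) = -4*sin(4*x) - 2*cos(2*x).
Expand u² and (u')² and integrate term by term on (0, π), using: for integers n ≥ 1, ∫_0^π sin²(nx) dx = ∫_0^π cos²(nx) dx = π/2; for n ≠ n', ∫_0^π sin(nx)sin(n'x) dx = ∫_0^π cos(nx)cos(n'x) dx = 0; and by product-to-sum, ∫_0^π sin(nx)cos(n'x) dx = ½∫_0^π [sin((n+n')x) + sin((n−n')x)] dx, which is 0 when n+n' is even and 2n/(n²−n'²) when n+n' is odd (it need not vanish on (0, π)).
  u² squared terms: (-1)²·∫sin(2x)² dx = 1·π/2 = π/2;  (1)²·∫cos(4x)² dx = 1·π/2 = π/2.
  u² cross terms: 2·(-1)·(1)·∫sin(2x)·cos(4x) dx = -2·(0) = 0.
  So ∫_0^π u² dx = π/2 + π/2 + 0 = π.
  (u')² squared terms: (-4)²·∫sin(4x)² dx = 16·π/2 = 8*π;  (-2)²·∫cos(2x)² dx = 4·π/2 = 2*π.
  (u')² cross terms: 2·(-4)·(-2)·∫sin(4x)·cos(2x) dx = 16·(0) = 0.
  So ∫_0^π (u')² dx = 8*π + 2*π + 0 = 10*π.
||u||_{H^1}^2 = (π) + (10*π) = 11*π.


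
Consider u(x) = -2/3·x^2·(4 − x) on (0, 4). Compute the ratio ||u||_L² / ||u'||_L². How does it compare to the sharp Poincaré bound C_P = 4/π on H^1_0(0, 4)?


||u||_L² / ||u'||_L² = 2*sqrt(14)/7 < C_P = 4/π.

u(x) = -2/3·x^2·(4 − x), so u'(x) = 2*x*(3*x - 8)/3.
u(x) = -2/3·x^2·(4 − x) vanishes at x = 0 and x = 4, so u ∈ H^1_0(0, 4). Differentiate via the product rule and integrate the resulting polynomials term by term.
  ∫_0^4 u² dx = ∫_0^4 (4*x^6/9 - 32*x^5/9 + 64*x^4/9) dx. Term by term:
    ∫_0^4 4*x^6/9 dx = 65536/63;  ∫_0^4 -32*x^5/9 dx = -65536/27;  ∫_0^4 64*x^4/9 dx = 65536/45.
  Sum: 65536/63 − 65536/27 + 65536/45 = 65536/945.
  ∫_0^4 (u')² dx = ∫_0^4 (4*x^4 - 64*x^3/3 + 256*x^2/9) dx. Term by term:
    ∫_0^4 4*x^4 dx = 4096/5;  ∫_0^4 -64*x^3/3 dx = -4096/3;  ∫_0^4 256*x^2/9 dx = 16384/27.
  Sum: 4096/5 − 4096/3 + 16384/27 = 8192/135.
∫_0^4 u² dx = 65536/945, so ||u||_L² = 256*sqrt(105)/315.
∫_0^4 (u')² dx = 8192/135, so ||u'||_L² = 64*sqrt(30)/45.
Ratio ||u||_L² / ||u'||_L² = 2*sqrt(14)/7.
Sharp Poincaré constant on H^1_0(0, 4) is C_P = L/π = 4/π, achieved by sin(π/4·x).
A polynomial bump cannot attain the sharp Poincaré constant (only the first sine eigenfunction does), so the ratio is strictly less than C_P, consistent with ||u||_L² ≤ C_P ||u'||_L².


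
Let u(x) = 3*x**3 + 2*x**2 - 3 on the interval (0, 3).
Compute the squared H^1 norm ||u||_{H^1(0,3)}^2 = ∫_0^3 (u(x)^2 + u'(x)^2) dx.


||u||_{H^1}^2 = 133803/14

The H^1 norm (squared) on an interval (0, L) is
  ||u||_{H^1}^2 = ∫_0^L u(x)^2 dx + ∫_0^L u'(x)^2 dx.
Compute u'(x) = 9*x**2 + 4*x.
Then u(x)^2 = 9*x**6 + 12*x**5 + 4*x**4 - 18*x**3 - 12*x**2 + 9 and u'(x)^2 = 81*x**4 + 72*x**3 + 16*x**2.
Integrate each monomial from 0 to 3 using ∫_0^3 c·x^n dx = c·3^(n+1)/(n+1):
  ∫_0^3 u(x)^2 dx = ∫_0^3 (9*x^6 + 12*x^5 + 4*x^4 - 18*x^3 - 12*x^2 + 9) dx. Term by term:
    ∫_0^3 9*x^6 dx = 19683/7;  ∫_0^3 12*x^5 dx = 1458;  ∫_0^3 4*x^4 dx = 972/5;
    ∫_0^3 -18*x^3 dx = -729/2;  ∫_0^3 -12*x^2 dx = -108;  ∫_0^3 9 dx = 27.
  Sum: 19683/7 + 1458 + 972/5 − 729/2 − 108 + 27 = 281313/70.
  ∫_0^3 u'(x)^2 dx = ∫_0^3 (81*x^4 + 72*x^3 + 16*x^2) dx. Term by term:
    ∫_0^3 81*x^4 dx = 19683/5;  ∫_0^3 72*x^3 dx = 1458;  ∫_0^3 16*x^2 dx = 144.
  Sum: 19683/5 + 1458 + 144 = 27693/5.
Adding: ||u||_{H^1}^2 = 281313/70 + 27693/5 = 133803/14.


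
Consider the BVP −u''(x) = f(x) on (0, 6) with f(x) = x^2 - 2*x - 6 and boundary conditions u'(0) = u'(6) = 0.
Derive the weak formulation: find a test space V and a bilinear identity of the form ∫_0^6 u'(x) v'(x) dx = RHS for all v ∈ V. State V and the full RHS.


V = H^1(0, 6) (no boundary constraint on v; u is determined up to an additive constant); weak form: ∫_0^6 u'v' dx = ∫_0^6 (x^2 - 2*x - 6) v dx for all v ∈ V.

Multiply both sides by a test function v and integrate from 0 to 6:
  ∫_0^6 −u''(x) v(x) dx = ∫_0^6 f(x) v(x) dx.
Integrate the LHS by parts once:
  ∫_0^6 −u'' v dx = −[u'(x) v(x)]_0^6 + ∫_0^6 u'(x) v'(x) dx.
Thus ∫_0^6 u'(x) v'(x) dx = ∫_0^6 f(x) v(x) dx + [u'(x) v(x)]_0^6.
Choose V so that boundary terms are either known or forced to vanish.
u has homogeneous Neumann: u'(0) = u'(6) = 0. So [u' v]_0^6 = 0·v(6) − 0·v(0) = 0 for any v; take V = H^1(0, 6).
Weak formulation: find u (satisfying any essential BC) such that ∫_0^6 u'(x) v'(x) dx = ∫_0^6 f v dx for all v ∈ V (homogeneous Neumann, so boundary terms vanish).
Substituting f(x) = x^2 - 2*x - 6, the right-hand side is ∫_0^6 (x^2 - 2*x - 6) v dx.
Compatibility check (pure Neumann): taking v ≡ 1 ∈ V gives 0 = ∫_0^6 f dx + (0) − (0), i.e. ∫_0^6 f dx must equal u'(0) − u'(6) = 0. Indeed ∫_0^6 (x^2 - 2*x - 6) dx = 0, so the data are compatible. The solution is then unique only up to an additive constant (fix it e.g. by requiring ∫_0^6 u dx = 0).


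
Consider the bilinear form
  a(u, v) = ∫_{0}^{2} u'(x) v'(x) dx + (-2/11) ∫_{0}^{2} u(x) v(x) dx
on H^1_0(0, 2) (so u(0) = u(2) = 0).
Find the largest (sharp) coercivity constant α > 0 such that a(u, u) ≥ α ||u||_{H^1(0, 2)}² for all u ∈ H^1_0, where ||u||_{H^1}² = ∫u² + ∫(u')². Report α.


α = (-8/11 + π^2)/(4 + π^2)

Coercivity of a(·,·) on H^1_0(0, 2) means a(u, u) ≥ α ||u||_{H^1}² for every u ∈ H^1_0.
The interval has length L = 2, and Poincaré/coercivity depend only on L. Here a(u, u) = ∫(u')² + (-2/11)·∫u².
Here c = -2/11 < 0 with |c| < (π/L)² = π^2/4, so coercivity still holds. The condition a(u,u) ≥ α||u||_{H^1}² reads (1−α)∫(u')² ≥ (α−c)∫u². Any admissible α is ≤ 1 (rapidly oscillating u have ∫u²/∫(u')² → 0), and α = 1 would force 0 ≥ (1−c)∫u², impossible since c < 1; so 1−α > 0. By the sharp Poincaré inequality on H^1_0 of an interval of length L, ∫(u')² ≥ (π/L)²∫u² with equality for the first sine mode sin(π(x−x₀)/L) (x₀ the left endpoint), so the inequality holds for all u iff (1−α)(π/L)² ≥ α − c, i.e. α ≤ ((π/L)² + c)/((π/L)² + 1) = (1 + c(L/π)²)/(1 + (L/π)²). (Direct route, valid since c ≤ 0: Poincaré gives c∫u² ≥ c(L/π)²∫(u')², so a(u,u) ≥ (1 + c(L/π)²)∫(u')², while ||u||_{H^1}² ≤ (1 + (L/π)²)∫(u')²; dividing yields the same α.) With (π/L)² = π^2/4 and c = -2/11, the largest admissible constant is α = ((π/L)² + c)/((π/L)² + 1).
Simplifying, α = (-8/11 + π^2)/(4 + π^2).


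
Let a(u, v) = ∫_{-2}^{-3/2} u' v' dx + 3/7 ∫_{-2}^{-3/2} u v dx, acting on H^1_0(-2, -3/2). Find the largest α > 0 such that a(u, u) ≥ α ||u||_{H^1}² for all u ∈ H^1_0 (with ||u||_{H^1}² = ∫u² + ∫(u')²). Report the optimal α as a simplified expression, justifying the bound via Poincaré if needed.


α = (3 + 28*π^2)/(7*(1 + 4*π^2))

Coercivity of a(·,·) on H^1_0(-2, -3/2) means a(u, u) ≥ α ||u||_{H^1}² for every u ∈ H^1_0.
The interval has length L = 1/2, and Poincaré/coercivity depend only on L. Here a(u, u) = ∫(u')² + (3/7)·∫u².
Here 0 < c = 3/7 < 1. The condition a(u,u) ≥ α||u||_{H^1}² reads (1−α)∫(u')² ≥ (α−c)∫u². Any admissible α is ≤ 1 (rapidly oscillating u have ∫u²/∫(u')² → 0), and α = 1 would force 0 ≥ (1−c)∫u², impossible since c < 1; so 1−α > 0. By the sharp Poincaré inequality on H^1_0 of an interval of length L, ∫(u')² ≥ (π/L)²∫u² with equality for the first sine mode sin(π(x−x₀)/L) (x₀ the left endpoint), so the inequality holds for all u iff (1−α)(π/L)² ≥ α − c, i.e. α ≤ ((π/L)² + c)/((π/L)² + 1) = (1 + c(L/π)²)/(1 + (L/π)²). With (π/L)² = 4*π^2 and c = 3/7, the largest admissible constant is α = ((π/L)² + c)/((π/L)² + 1).
Simplifying, α = (3 + 28*π^2)/(7*(1 + 4*π^2)).


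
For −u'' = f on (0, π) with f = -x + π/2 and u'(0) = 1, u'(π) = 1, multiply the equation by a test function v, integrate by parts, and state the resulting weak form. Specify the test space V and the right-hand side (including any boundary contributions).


V = H^1(0, π) (v unrestricted at boundary; u is determined up to an additive constant); weak form: ∫_0^π u'v' dx = ∫_0^π (-x + π/2) v dx + v(π) − v(0) for all v ∈ V.

Multiply both sides by a test function v and integrate from 0 to π:
  ∫_0^π −u''(x) v(x) dx = ∫_0^π f(x) v(x) dx.
Integrate the LHS by parts once:
  ∫_0^π −u'' v dx = −[u'(x) v(x)]_0^π + ∫_0^π u'(x) v'(x) dx.
Thus ∫_0^π u'(x) v'(x) dx = ∫_0^π f(x) v(x) dx + [u'(x) v(x)]_0^π.
Choose V so that boundary terms are either known or forced to vanish.
u has inhomogeneous Neumann u'(0) = 1, u'(π) = 1. [u' v]_0^π = (1)·v(π) − (1)·v(0) = v(π) − v(0). Take V = H^1(0, π); boundary term becomes part of RHS.
Weak formulation: find u (satisfying any essential BC) such that ∫_0^π u'(x) v'(x) dx = ∫_0^π f v dx + v(π) − v(0) for all v ∈ V (Neumann data are natural BCs: they enter the RHS as boundary terms).
Substituting f(x) = -x + π/2, the right-hand side is ∫_0^π (-x + π/2) v dx + v(π) − v(0).
Compatibility check (pure Neumann): taking v ≡ 1 ∈ V gives 0 = ∫_0^π f dx + (1) − (1), i.e. ∫_0^π f dx must equal u'(0) − u'(π) = 0. Indeed ∫_0^π (-x + π/2) dx = 0, so the data are compatible. The solution is then unique only up to an additive constant (fix it e.g. by requiring ∫_0^π u dx = 0).


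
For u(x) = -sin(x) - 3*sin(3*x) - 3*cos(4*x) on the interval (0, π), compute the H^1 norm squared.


||u||_{H^1(0,π)}^2 = -9656/35 + 245*π/2

u'(x) = 12*sin(4*x) - cos(x) - 9*cos(3*x).
Expand u² and (u')² and integrate term by term on (0, π), using: for integers n ≥ 1, ∫_0^π sin²(nx) dx = ∫_0^π cos²(nx) dx = π/2; for n ≠ n', ∫_0^π sin(nx)sin(n'x) dx = ∫_0^π cos(nx)cos(n'x) dx = 0; and by product-to-sum, ∫_0^π sin(nx)cos(n'x) dx = ½∫_0^π [sin((n+n')x) + sin((n−n')x)] dx, which is 0 when n+n' is even and 2n/(n²−n'²) when n+n' is odd (it need not vanish on (0, π)).
  u² squared terms: (-1)²·∫sin(x)² dx = 1·π/2 = π/2;  (-3)²·∫cos(4x)² dx = 9·π/2 = 9*π/2;  (-3)²·∫sin(3x)² dx = 9·π/2 = 9*π/2.
  u² cross terms: 2·(-1)·(-3)·∫sin(x)·cos(4x) dx = 6·(-2/15) = -4/5;  2·(-1)·(-3)·∫sin(x)·sin(3x) dx = 6·(0) = 0;  2·(-3)·(-3)·∫cos(4x)·sin(3x) dx = 18·(-6/7) = -108/7.
  So ∫_0^π u² dx = π/2 + 9*π/2 + 9*π/2 − 4/5 + 0 − 108/7 = -568/35 + 19*π/2.
  (u')² squared terms: (-1)²·∫cos(x)² dx = 1·π/2 = π/2;  (-9)²·∫cos(3x)² dx = 81·π/2 = 81*π/2;  (12)²·∫sin(4x)² dx = 144·π/2 = 72*π.
  (u')² cross terms: 2·(-1)·(-9)·∫cos(x)·cos(3x) dx = 18·(0) = 0;  2·(-1)·(12)·∫cos(x)·sin(4x) dx = -24·(8/15) = -64/5;  2·(-9)·(12)·∫cos(3x)·sin(4x) dx = -216·(8/7) = -1728/7.
  So ∫_0^π (u')² dx = π/2 + 81*π/2 + 72*π + 0 − 64/5 − 1728/7 = -9088/35 + 113*π.
||u||_{H^1}^2 = (-568/35 + 19*π/2) + (-9088/35 + 113*π) = -9656/35 + 245*π/2.


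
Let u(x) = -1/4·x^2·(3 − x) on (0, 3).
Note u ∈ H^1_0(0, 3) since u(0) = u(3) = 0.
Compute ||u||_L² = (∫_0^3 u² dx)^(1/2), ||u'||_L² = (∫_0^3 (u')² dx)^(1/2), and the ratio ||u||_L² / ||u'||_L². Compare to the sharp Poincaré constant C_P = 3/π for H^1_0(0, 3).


||u||_L² / ||u'||_L² = 3*sqrt(14)/14 < C_P = 3/π.

u(x) = -1/4·x^2·(3 − x), so u'(x) = 3*x*(x - 2)/4.
u(x) = -1/4·x^2·(3 − x) vanishes at x = 0 and x = 3, so u ∈ H^1_0(0, 3). Differentiate via the product rule and integrate the resulting polynomials term by term.
  ∫_0^3 u² dx = ∫_0^3 (x^6/16 - 3*x^5/8 + 9*x^4/16) dx. Term by term:
    ∫_0^3 x^6/16 dx = 2187/112;  ∫_0^3 -3*x^5/8 dx = -729/16;  ∫_0^3 9*x^4/16 dx = 2187/80.
  Sum: 2187/112 − 729/16 + 2187/80 = 729/560.
  ∫_0^3 (u')² dx = ∫_0^3 (9*x^4/16 - 9*x^3/4 + 9*x^2/4) dx. Term by term:
    ∫_0^3 9*x^4/16 dx = 2187/80;  ∫_0^3 -9*x^3/4 dx = -729/16;  ∫_0^3 9*x^2/4 dx = 81/4.
  Sum: 2187/80 − 729/16 + 81/4 = 81/40.
∫_0^3 u² dx = 729/560, so ||u||_L² = 27*sqrt(35)/140.
∫_0^3 (u')² dx = 81/40, so ||u'||_L² = 9*sqrt(10)/20.
Ratio ||u||_L² / ||u'||_L² = 3*sqrt(14)/14.
Sharp Poincaré constant on H^1_0(0, 3) is C_P = L/π = 3/π, achieved by sin(π/3·x).
A polynomial bump cannot attain the sharp Poincaré constant (only the first sine eigenfunction does), so the ratio is strictly less than C_P, consistent with ||u||_L² ≤ C_P ||u'||_L².


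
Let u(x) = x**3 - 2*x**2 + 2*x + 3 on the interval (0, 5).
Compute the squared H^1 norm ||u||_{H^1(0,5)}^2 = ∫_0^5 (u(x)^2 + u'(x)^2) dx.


||u||_{H^1}^2 = 342505/42

The H^1 norm (squared) on an interval (0, L) is
  ||u||_{H^1}^2 = ∫_0^L u(x)^2 dx + ∫_0^L u'(x)^2 dx.
Compute u'(x) = 3*x**2 - 4*x + 2.
Then u(x)^2 = x**6 - 4*x**5 + 8*x**4 - 2*x**3 - 8*x**2 + 12*x + 9 and u'(x)^2 = 9*x**4 - 24*x**3 + 28*x**2 - 16*x + 4.
Integrate each monomial from 0 to 5 using ∫_0^5 c·x^n dx = c·5^(n+1)/(n+1):
  ∫_0^5 u(x)^2 dx = ∫_0^5 (x^6 - 4*x^5 + 8*x^4 - 2*x^3 - 8*x^2 + 12*x + 9) dx. Term by term:
    ∫_0^5 x^6 dx = 78125/7;  ∫_0^5 -4*x^5 dx = -31250/3;  ∫_0^5 8*x^4 dx = 5000;
    ∫_0^5 -2*x^3 dx = -625/2;  ∫_0^5 -8*x^2 dx = -1000/3;  ∫_0^5 12*x dx = 150;
    ∫_0^5 9 dx = 45.
  Sum: 78125/7 − 31250/3 + 5000 − 625/2 − 1000/3 + 150 + 45 = 74105/14.
  ∫_0^5 u'(x)^2 dx = ∫_0^5 (9*x^4 - 24*x^3 + 28*x^2 - 16*x + 4) dx. Term by term:
    ∫_0^5 9*x^4 dx = 5625;  ∫_0^5 -24*x^3 dx = -3750;  ∫_0^5 28*x^2 dx = 3500/3;
    ∫_0^5 -16*x dx = -200;  ∫_0^5 4 dx = 20.
  Sum: 5625 − 3750 + 3500/3 − 200 + 20 = 8585/3.
Adding: ||u||_{H^1}^2 = 74105/14 + 8585/3 = 342505/42.


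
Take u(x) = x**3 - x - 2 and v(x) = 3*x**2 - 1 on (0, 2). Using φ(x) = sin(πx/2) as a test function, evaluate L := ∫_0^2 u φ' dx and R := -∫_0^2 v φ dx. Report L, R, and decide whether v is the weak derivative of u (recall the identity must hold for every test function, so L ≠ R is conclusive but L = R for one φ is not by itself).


LHS = -20/π + 96/π^3, RHS = -20/π + 96/π^3. Yes, v = u' weakly.

u(x) = x**3 - x - 2, classical derivative u'(x) = 3*x**2 - 1.
φ(x) = sin(πx/2), so φ'(x) = π*cos(π*x/2)/2.
Note φ(0) = φ(2) = 0, so the boundary term u·φ vanishes.
LHS = ∫_0^2 u(x) φ'(x) dx = ∫_0^2 (π*x^3*cos(π*x/2)/2 - π*x*cos(π*x/2)/2 - π*cos(π*x/2)) dx. Term by term:
  ∫_0^2 -π*cos(π*x/2) dx = 0;  ∫_0^2 π*x^3*cos(π*x/2)/2 dx = -24/π + 96/π^3;  ∫_0^2 -π*x*cos(π*x/2)/2 dx = 4/π.
Sum: 0 + -24/π + 96/π^3 + 4/π = -20/π + 96/π^3.
So LHS = -20/π + 96/π^3.
∫_0^2 v(x) φ(x) dx = ∫_0^2 (3*x^2*sin(π*x/2) - sin(π*x/2)) dx. Term by term:
  ∫_0^2 -sin(π*x/2) dx = -4/π;  ∫_0^2 3*x^2*sin(π*x/2) dx = -96/π^3 + 24/π.
Sum: -4/π + -96/π^3 + 24/π = -96/π^3 + 20/π.
So RHS = -∫_0^2 v(x) φ(x) dx = -20/π + 96/π^3.
LHS = RHS, so the identity holds for this test φ.
Moreover u is smooth here and v(x) = u'(x) = 3*x**2 - 1 pointwise, so the identity holds for every test function. Hence v is the weak derivative of u.


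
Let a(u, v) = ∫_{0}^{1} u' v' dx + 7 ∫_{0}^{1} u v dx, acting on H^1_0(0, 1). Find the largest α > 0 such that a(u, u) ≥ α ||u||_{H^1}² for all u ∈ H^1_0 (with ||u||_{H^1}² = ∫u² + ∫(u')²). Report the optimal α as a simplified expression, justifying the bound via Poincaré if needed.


α = 1

Coercivity of a(·,·) on H^1_0(0, 1) means a(u, u) ≥ α ||u||_{H^1}² for every u ∈ H^1_0.
The interval has length L = 1, and Poincaré/coercivity depend only on L. Here a(u, u) = ∫(u')² + (7)·∫u².
Here c = 7 ≥ 1, so a(u,u) = ∫(u')² + c∫u² ≥ ∫(u')² + ∫u² = ||u||_{H^1}², i.e. α = 1 works. No larger α is possible: a(u,u) ≥ α||u||_{H^1}² means (1−α)∫(u')² ≥ (α−c)∫u², and for the modes u_n = sin(nπ(x−x₀)/L) (x₀ the left endpoint) one has ∫u_n²/∫(u_n')² = (L/(nπ))² → 0, so a(u_n,u_n)/||u_n||_{H^1}² → 1. Hence the optimal constant is α = 1.
Therefore α = 1.


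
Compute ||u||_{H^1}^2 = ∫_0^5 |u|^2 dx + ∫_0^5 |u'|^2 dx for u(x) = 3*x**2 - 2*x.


||u||_{H^1}^2 = 15410/3

The H^1 norm (squared) on an interval (0, L) is
  ||u||_{H^1}^2 = ∫_0^L u(x)^2 dx + ∫_0^L u'(x)^2 dx.
Compute u'(x) = 6*x - 2.
Then u(x)^2 = 9*x**4 - 12*x**3 + 4*x**2 and u'(x)^2 = 36*x**2 - 24*x + 4.
Integrate each monomial from 0 to 5 using ∫_0^5 c·x^n dx = c·5^(n+1)/(n+1):
  ∫_0^5 u(x)^2 dx = ∫_0^5 (9*x^4 - 12*x^3 + 4*x^2) dx. Term by term:
    ∫_0^5 9*x^4 dx = 5625;  ∫_0^5 -12*x^3 dx = -1875;  ∫_0^5 4*x^2 dx = 500/3.
  Sum: 5625 − 1875 + 500/3 = 11750/3.
  ∫_0^5 u'(x)^2 dx = ∫_0^5 (36*x^2 - 24*x + 4) dx. Term by term:
    ∫_0^5 36*x^2 dx = 1500;  ∫_0^5 -24*x dx = -300;  ∫_0^5 4 dx = 20.
  Sum: 1500 − 300 + 20 = 1220.
Adding: ||u||_{H^1}^2 = 11750/3 + 1220 = 15410/3.


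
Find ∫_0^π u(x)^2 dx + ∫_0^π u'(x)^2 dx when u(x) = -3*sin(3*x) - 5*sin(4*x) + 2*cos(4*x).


||u||_{H^1(0,π)}^2 = 1224/7 + 583*π/2

u'(x) = -8*sin(4*x) - 9*cos(3*x) - 20*cos(4*x).
Expand u² and (u')² and integrate term by term on (0, π), using: for integers n ≥ 1, ∫_0^π sin²(nx) dx = ∫_0^π cos²(nx) dx = π/2; for n ≠ n', ∫_0^π sin(nx)sin(n'x) dx = ∫_0^π cos(nx)cos(n'x) dx = 0; and by product-to-sum, ∫_0^π sin(nx)cos(n'x) dx = ½∫_0^π [sin((n+n')x) + sin((n−n')x)] dx, which is 0 when n+n' is even and 2n/(n²−n'²) when n+n' is odd (it need not vanish on (0, π)).
  u² squared terms: (-5)²·∫sin(4x)² dx = 25·π/2 = 25*π/2;  (-3)²·∫sin(3x)² dx = 9·π/2 = 9*π/2;  (2)²·∫cos(4x)² dx = 4·π/2 = 2*π.
  u² cross terms: 2·(-5)·(-3)·∫sin(4x)·sin(3x) dx = 30·(0) = 0;  2·(-5)·(2)·∫sin(4x)·cos(4x) dx = -20·(0) = 0;  2·(-3)·(2)·∫sin(3x)·cos(4x) dx = -12·(-6/7) = 72/7.
  So ∫_0^π u² dx = 25*π/2 + 9*π/2 + 2*π + 0 + 0 + 72/7 = 72/7 + 19*π.
  (u')² squared terms: (-20)²·∫cos(4x)² dx = 400·π/2 = 200*π;  (-9)²·∫cos(3x)² dx = 81·π/2 = 81*π/2;  (-8)²·∫sin(4x)² dx = 64·π/2 = 32*π.
  (u')² cross terms: 2·(-20)·(-9)·∫cos(4x)·cos(3x) dx = 360·(0) = 0;  2·(-20)·(-8)·∫cos(4x)·sin(4x) dx = 320·(0) = 0;  2·(-9)·(-8)·∫cos(3x)·sin(4x) dx = 144·(8/7) = 1152/7.
  So ∫_0^π (u')² dx = 200*π + 81*π/2 + 32*π + 0 + 0 + 1152/7 = 1152/7 + 545*π/2.
||u||_{H^1}^2 = (72/7 + 19*π) + (1152/7 + 545*π/2) = 1224/7 + 583*π/2.


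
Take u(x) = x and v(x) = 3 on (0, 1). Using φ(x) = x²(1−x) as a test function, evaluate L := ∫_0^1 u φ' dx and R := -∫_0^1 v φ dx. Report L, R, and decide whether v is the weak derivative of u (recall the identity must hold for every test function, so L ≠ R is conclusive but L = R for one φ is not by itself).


LHS = -1/12, RHS = -1/4. No, v is not the weak derivative of u.

u(x) = x, classical derivative u'(x) = 1.
φ(x) = x²(1−x), so φ'(x) = x*(2 - 3*x).
Note φ(0) = φ(1) = 0, so the boundary term u·φ vanishes.
LHS = ∫_0^1 u(x) φ'(x) dx = ∫_0^1 (-3*x^3 + 2*x^2) dx. Term by term:
  ∫_0^1 -3*x^3 dx = -3/4;  ∫_0^1 2*x^2 dx = 2/3.
Sum: -3/4 + 2/3 = -1/12.
So LHS = -1/12.
∫_0^1 v(x) φ(x) dx = ∫_0^1 (-3*x^3 + 3*x^2) dx. Term by term:
  ∫_0^1 -3*x^3 dx = -3/4;  ∫_0^1 3*x^2 dx = 1.
Sum: -3/4 + 1 = 1/4.
So RHS = -∫_0^1 v(x) φ(x) dx = -1/4.
LHS − RHS = 1/6 ≠ 0, so the identity fails.
(For a valid weak derivative the identity must hold for EVERY test function, in particular this one. The failure shows v is NOT the weak derivative of u.)
Correct weak derivative would be u'(x) = 1.


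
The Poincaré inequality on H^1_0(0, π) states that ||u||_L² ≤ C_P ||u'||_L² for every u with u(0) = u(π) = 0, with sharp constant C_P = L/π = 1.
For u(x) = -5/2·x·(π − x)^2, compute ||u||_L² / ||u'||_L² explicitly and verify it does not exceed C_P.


||u||_L² / ||u'||_L² = sqrt(14)*π/14 < C_P = 1.

u(x) = -5/2·x·(π − x)^2, so u'(x) = 5*(π - 3*x)*(x - π)/2.
u(x) = -5/2·x·(π − x)^2 vanishes at x = 0 and x = π, so u ∈ H^1_0(0, π). Differentiate via the product rule and integrate the resulting polynomials term by term.
  ∫_0^π u² dx = ∫_0^π (25*x^6/4 - 25*π*x^5 + 75*π^2*x^4/2 - 25*π^3*x^3 + 25*π^4*x^2/4) dx. Term by term:
    ∫_0^π 25*x^6/4 dx = 25*π^7/28;  ∫_0^π -25*π*x^5 dx = -25*π^7/6;  ∫_0^π 75*π^2*x^4/2 dx = 15*π^7/2;
    ∫_0^π -25*π^3*x^3 dx = -25*π^7/4;  ∫_0^π 25*π^4*x^2/4 dx = 25*π^7/12.
  Sum: 25*π^7/28 − 25*π^7/6 + 15*π^7/2 − 25*π^7/4 + 25*π^7/12 = 5*π^7/84.
  ∫_0^π (u')² dx = ∫_0^π (225*x^4/4 - 150*π*x^3 + 275*π^2*x^2/2 - 50*π^3*x + 25*π^4/4) dx. Term by term:
    ∫_0^π 225*x^4/4 dx = 45*π^5/4;  ∫_0^π -150*π*x^3 dx = -75*π^5/2;  ∫_0^π 275*π^2*x^2/2 dx = 275*π^5/6;
    ∫_0^π -50*π^3*x dx = -25*π^5;  ∫_0^π 25*π^4/4 dx = 25*π^5/4.
  Sum: 45*π^5/4 − 75*π^5/2 + 275*π^5/6 − 25*π^5 + 25*π^5/4 = 5*π^5/6.
∫_0^π u² dx = 5*π^7/84, so ||u||_L² = sqrt(105)*π^(7/2)/42.
∫_0^π (u')² dx = 5*π^5/6, so ||u'||_L² = sqrt(30)*π^(5/2)/6.
Ratio ||u||_L² / ||u'||_L² = sqrt(14)*π/14.
Sharp Poincaré constant on H^1_0(0, π) is C_P = L/π = 1, achieved by sin(x).
A polynomial bump cannot attain the sharp Poincaré constant (only the first sine eigenfunction does), so the ratio is strictly less than C_P, consistent with ||u||_L² ≤ C_P ||u'||_L².


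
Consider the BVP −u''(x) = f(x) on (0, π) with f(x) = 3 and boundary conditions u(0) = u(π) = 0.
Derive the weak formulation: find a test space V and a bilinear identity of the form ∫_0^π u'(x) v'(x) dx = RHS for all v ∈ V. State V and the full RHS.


V = H^1_0(0, π) (so v(0) = v(π) = 0); weak form: ∫_0^π u'v' dx = ∫_0^π (3) v dx for all v ∈ V.

Multiply both sides by a test function v and integrate from 0 to π:
  ∫_0^π −u''(x) v(x) dx = ∫_0^π f(x) v(x) dx.
Integrate the LHS by parts once:
  ∫_0^π −u'' v dx = −[u'(x) v(x)]_0^π + ∫_0^π u'(x) v'(x) dx.
Thus ∫_0^π u'(x) v'(x) dx = ∫_0^π f(x) v(x) dx + [u'(x) v(x)]_0^π.
Choose V so that boundary terms are either known or forced to vanish.
u is Dirichlet: u(0) = u(π) = 0. Let V = H^1_0(0, π); then v(0) = v(π) = 0, and [u' v]_0^π = 0.
Weak formulation: find u (satisfying any essential BC) such that ∫_0^π u'(x) v'(x) dx = ∫_0^π f v dx for all v ∈ V.
Substituting f(x) = 3, the right-hand side is ∫_0^π (3) v dx.


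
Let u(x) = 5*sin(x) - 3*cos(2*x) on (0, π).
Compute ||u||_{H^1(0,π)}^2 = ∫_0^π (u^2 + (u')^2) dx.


||u||_{H^1(0,π)}^2 = 100 + 95*π/2

u'(x) = 6*sin(2*x) + 5*cos(x).
Expand u² and (u')² and integrate term by term on (0, π), using: for integers n ≥ 1, ∫_0^π sin²(nx) dx = ∫_0^π cos²(nx) dx = π/2; for n ≠ n', ∫_0^π sin(nx)sin(n'x) dx = ∫_0^π cos(nx)cos(n'x) dx = 0; and by product-to-sum, ∫_0^π sin(nx)cos(n'x) dx = ½∫_0^π [sin((n+n')x) + sin((n−n')x)] dx, which is 0 when n+n' is even and 2n/(n²−n'²) when n+n' is odd (it need not vanish on (0, π)).
  u² squared terms: (-3)²·∫cos(2x)² dx = 9·π/2 = 9*π/2;  (5)²·∫sin(x)² dx = 25·π/2 = 25*π/2.
  u² cross terms: 2·(-3)·(5)·∫cos(2x)·sin(x) dx = -30·(-2/3) = 20.
  So ∫_0^π u² dx = 9*π/2 + 25*π/2 + 20 = 20 + 17*π.
  (u')² squared terms: (5)²·∫cos(x)² dx = 25·π/2 = 25*π/2;  (6)²·∫sin(2x)² dx = 36·π/2 = 18*π.
  (u')² cross terms: 2·(5)·(6)·∫cos(x)·sin(2x) dx = 60·(4/3) = 80.
  So ∫_0^π (u')² dx = 25*π/2 + 18*π + 80 = 80 + 61*π/2.
||u||_{H^1}^2 = (20 + 17*π) + (80 + 61*π/2) = 100 + 95*π/2.


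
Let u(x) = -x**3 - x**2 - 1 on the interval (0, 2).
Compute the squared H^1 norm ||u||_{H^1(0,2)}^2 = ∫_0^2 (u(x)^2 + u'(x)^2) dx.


||u||_{H^1}^2 = 3730/21

The H^1 norm (squared) on an interval (0, L) is
  ||u||_{H^1}^2 = ∫_0^L u(x)^2 dx + ∫_0^L u'(x)^2 dx.
Compute u'(x) = -3*x**2 - 2*x.
Then u(x)^2 = x**6 + 2*x**5 + x**4 + 2*x**3 + 2*x**2 + 1 and u'(x)^2 = 9*x**4 + 12*x**3 + 4*x**2.
Integrate each monomial from 0 to 2 using ∫_0^2 c·x^n dx = c·2^(n+1)/(n+1):
  ∫_0^2 u(x)^2 dx = ∫_0^2 (x^6 + 2*x^5 + x^4 + 2*x^3 + 2*x^2 + 1) dx. Term by term:
    ∫_0^2 x^6 dx = 128/7;  ∫_0^2 2*x^5 dx = 64/3;  ∫_0^2 x^4 dx = 32/5;
    ∫_0^2 2*x^3 dx = 8;  ∫_0^2 2*x^2 dx = 16/3;  ∫_0^2 1 dx = 2.
  Sum: 128/7 + 64/3 + 32/5 + 8 + 16/3 + 2 = 6442/105.
  ∫_0^2 u'(x)^2 dx = ∫_0^2 (9*x^4 + 12*x^3 + 4*x^2) dx. Term by term:
    ∫_0^2 9*x^4 dx = 288/5;  ∫_0^2 12*x^3 dx = 48;  ∫_0^2 4*x^2 dx = 32/3.
  Sum: 288/5 + 48 + 32/3 = 1744/15.
Adding: ||u||_{H^1}^2 = 6442/105 + 1744/15 = 3730/21.


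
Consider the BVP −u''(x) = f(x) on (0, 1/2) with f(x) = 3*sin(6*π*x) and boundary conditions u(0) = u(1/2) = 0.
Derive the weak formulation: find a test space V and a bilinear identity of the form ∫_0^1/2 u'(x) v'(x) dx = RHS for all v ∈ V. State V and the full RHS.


V = H^1_0(0, 1/2) (so v(0) = v(1/2) = 0); weak form: ∫_0^1/2 u'v' dx = ∫_0^1/2 (3*sin(6*π*x)) v dx for all v ∈ V.

Multiply both sides by a test function v and integrate from 0 to 1/2:
  ∫_0^1/2 −u''(x) v(x) dx = ∫_0^1/2 f(x) v(x) dx.
Integrate the LHS by parts once:
  ∫_0^1/2 −u'' v dx = −[u'(x) v(x)]_0^1/2 + ∫_0^1/2 u'(x) v'(x) dx.
Thus ∫_0^1/2 u'(x) v'(x) dx = ∫_0^1/2 f(x) v(x) dx + [u'(x) v(x)]_0^1/2.
Choose V so that boundary terms are either known or forced to vanish.
u is Dirichlet: u(0) = u(1/2) = 0. Let V = H^1_0(0, 1/2); then v(0) = v(1/2) = 0, and [u' v]_0^1/2 = 0.
Weak formulation: find u (satisfying any essential BC) such that ∫_0^1/2 u'(x) v'(x) dx = ∫_0^1/2 f v dx for all v ∈ V.
Substituting f(x) = 3*sin(6*π*x), the right-hand side is ∫_0^1/2 (3*sin(6*π*x)) v dx.


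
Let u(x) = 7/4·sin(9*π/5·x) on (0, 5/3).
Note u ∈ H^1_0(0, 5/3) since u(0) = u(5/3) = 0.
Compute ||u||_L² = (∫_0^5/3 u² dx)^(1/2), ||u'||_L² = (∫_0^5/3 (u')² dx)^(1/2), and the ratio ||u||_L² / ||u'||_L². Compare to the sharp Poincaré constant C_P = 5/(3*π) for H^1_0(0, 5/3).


||u||_L² / ||u'||_L² = 5/(9*π) < C_P = 5/(3*π).

u(x) = 7/4·sin(9*π/5·x), so u'(x) = 63*π*cos(9*π*x/5)/20.
Writing u(x) = A·sin(kπx/L) with A = 7/4 and k = 3, use ∫_0^L sin²(kπx/L) dx = L/2 and ∫_0^L cos²(kπx/L) dx = L/2.
u² = 49/16·sin²(9*π/5·x) and (u')² = 3969*π^2/400·cos²(9*π/5·x), and each of sin², cos² integrates to L/2 = 5/6 over (0, 5/3).
∫_0^5/3 u² dx = 245/96, so ||u||_L² = 7*sqrt(30)/24.
∫_0^5/3 (u')² dx = 1323*π^2/160, so ||u'||_L² = 21*sqrt(30)*π/40.
Ratio ||u||_L² / ||u'||_L² = 5/(9*π).
Sharp Poincaré constant on H^1_0(0, 5/3) is C_P = L/π = 5/(3*π), achieved by sin(3*π/5·x).
This is the k = 3 harmonic; the ratio L/(kπ) is strictly less than C_P = L/π, consistent with the sharp inequality ||u||_L² ≤ C_P ||u'||_L².


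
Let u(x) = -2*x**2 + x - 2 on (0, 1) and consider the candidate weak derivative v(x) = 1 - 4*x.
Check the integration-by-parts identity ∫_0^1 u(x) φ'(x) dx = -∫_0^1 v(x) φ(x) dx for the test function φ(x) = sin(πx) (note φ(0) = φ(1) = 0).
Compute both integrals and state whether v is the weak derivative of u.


LHS = 2/π, RHS = 2/π. Yes, v = u' weakly.

u(x) = -2*x**2 + x - 2, classical derivative u'(x) = 1 - 4*x.
φ(x) = sin(πx), so φ'(x) = π*cos(π*x).
Note φ(0) = φ(1) = 0, so the boundary term u·φ vanishes.
LHS = ∫_0^1 u(x) φ'(x) dx = ∫_0^1 (-2*π*x^2*cos(π*x) + π*x*cos(π*x) - 2*π*cos(π*x)) dx. Term by term:
  ∫_0^1 -2*π*cos(π*x) dx = 0;  ∫_0^1 π*x*cos(π*x) dx = -2/π;  ∫_0^1 -2*π*x^2*cos(π*x) dx = 4/π.
Sum: 0 − 2/π + 4/π = 2/π.
So LHS = 2/π.
∫_0^1 v(x) φ(x) dx = ∫_0^1 (-4*x*sin(π*x) + sin(π*x)) dx. Term by term:
  ∫_0^1 -4*x*sin(π*x) dx = -4/π;  ∫_0^1 sin(π*x) dx = 2/π.
Sum: -4/π + 2/π = -2/π.
So RHS = -∫_0^1 v(x) φ(x) dx = 2/π.
LHS = RHS, so the identity holds for this test φ.
Moreover u is smooth here and v(x) = u'(x) = 1 - 4*x pointwise, so the identity holds for every test function. Hence v is the weak derivative of u.


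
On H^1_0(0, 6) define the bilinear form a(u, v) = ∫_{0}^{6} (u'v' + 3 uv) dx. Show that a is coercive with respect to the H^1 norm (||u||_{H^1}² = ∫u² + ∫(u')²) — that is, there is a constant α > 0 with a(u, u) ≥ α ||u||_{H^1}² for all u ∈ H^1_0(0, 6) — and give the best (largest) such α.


α = 1

Coercivity of a(·,·) on H^1_0(0, 6) means a(u, u) ≥ α ||u||_{H^1}² for every u ∈ H^1_0.
The interval has length L = 6, and Poincaré/coercivity depend only on L. Here a(u, u) = ∫(u')² + (3)·∫u².
Here c = 3 ≥ 1, so a(u,u) = ∫(u')² + c∫u² ≥ ∫(u')² + ∫u² = ||u||_{H^1}², i.e. α = 1 works. No larger α is possible: a(u,u) ≥ α||u||_{H^1}² means (1−α)∫(u')² ≥ (α−c)∫u², and for the modes u_n = sin(nπ(x−x₀)/L) (x₀ the left endpoint) one has ∫u_n²/∫(u_n')² = (L/(nπ))² → 0, so a(u_n,u_n)/||u_n||_{H^1}² → 1. Hence the optimal constant is α = 1.
Therefore α = 1.


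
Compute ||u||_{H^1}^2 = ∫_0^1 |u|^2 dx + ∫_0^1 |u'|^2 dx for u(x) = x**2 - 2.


||u||_{H^1}^2 = 21/5

The H^1 norm (squared) on an interval (0, L) is
  ||u||_{H^1}^2 = ∫_0^L u(x)^2 dx + ∫_0^L u'(x)^2 dx.
Compute u'(x) = 2*x.
Then u(x)^2 = x**4 - 4*x**2 + 4 and u'(x)^2 = 4*x**2.
Integrate each monomial from 0 to 1 using ∫_0^1 c·x^n dx = c·1^(n+1)/(n+1):
  ∫_0^1 u(x)^2 dx = ∫_0^1 (x^4 - 4*x^2 + 4) dx. Term by term:
    ∫_0^1 x^4 dx = 1/5;  ∫_0^1 -4*x^2 dx = -4/3;  ∫_0^1 4 dx = 4.
  Sum: 1/5 − 4/3 + 4 = 43/15.
  ∫_0^1 u'(x)^2 dx = ∫_0^1 (4*x^2) dx. Term by term:
    ∫_0^1 4*x^2 dx = 4/3.
Adding: ||u||_{H^1}^2 = 43/15 + 4/3 = 21/5.


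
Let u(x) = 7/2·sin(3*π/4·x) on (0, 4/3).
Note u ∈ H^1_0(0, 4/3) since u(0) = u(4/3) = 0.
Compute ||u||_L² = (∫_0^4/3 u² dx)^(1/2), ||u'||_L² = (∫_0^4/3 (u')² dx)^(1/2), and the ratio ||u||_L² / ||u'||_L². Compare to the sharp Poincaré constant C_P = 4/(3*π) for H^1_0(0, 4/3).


||u||_L² / ||u'||_L² = 4/(3*π) = C_P.

u(x) = 7/2·sin(3*π/4·x), so u'(x) = 21*π*cos(3*π*x/4)/8.
Writing u(x) = A·sin(kπx/L) with A = 7/2 and k = 1, use ∫_0^L sin²(kπx/L) dx = L/2 and ∫_0^L cos²(kπx/L) dx = L/2.
u² = 49/4·sin²(3*π/4·x) and (u')² = 441*π^2/64·cos²(3*π/4·x), and each of sin², cos² integrates to L/2 = 2/3 over (0, 4/3).
∫_0^4/3 u² dx = 49/6, so ||u||_L² = 7*sqrt(6)/6.
∫_0^4/3 (u')² dx = 147*π^2/32, so ||u'||_L² = 7*sqrt(6)*π/8.
Ratio ||u||_L² / ||u'||_L² = 4/(3*π).
Sharp Poincaré constant on H^1_0(0, 4/3) is C_P = L/π = 4/(3*π), achieved by sin(3*π/4·x).
This is the k = 1 eigenfunction (up to amplitude), so the ratio equals the sharp Poincaré constant exactly.


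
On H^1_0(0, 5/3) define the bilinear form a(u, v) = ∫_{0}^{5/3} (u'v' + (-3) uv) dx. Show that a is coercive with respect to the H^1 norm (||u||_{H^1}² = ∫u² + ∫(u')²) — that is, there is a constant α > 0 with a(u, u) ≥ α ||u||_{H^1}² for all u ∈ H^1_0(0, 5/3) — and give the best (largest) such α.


α = 3*(-25 + 3*π^2)/(25 + 9*π^2)

Coercivity of a(·,·) on H^1_0(0, 5/3) means a(u, u) ≥ α ||u||_{H^1}² for every u ∈ H^1_0.
The interval has length L = 5/3, and Poincaré/coercivity depend only on L. Here a(u, u) = ∫(u')² + (-3)·∫u².
Here c = -3 < 0 with |c| < (π/L)² = 9*π^2/25, so coercivity still holds. The condition a(u,u) ≥ α||u||_{H^1}² reads (1−α)∫(u')² ≥ (α−c)∫u². Any admissible α is ≤ 1 (rapidly oscillating u have ∫u²/∫(u')² → 0), and α = 1 would force 0 ≥ (1−c)∫u², impossible since c < 1; so 1−α > 0. By the sharp Poincaré inequality on H^1_0 of an interval of length L, ∫(u')² ≥ (π/L)²∫u² with equality for the first sine mode sin(π(x−x₀)/L) (x₀ the left endpoint), so the inequality holds for all u iff (1−α)(π/L)² ≥ α − c, i.e. α ≤ ((π/L)² + c)/((π/L)² + 1) = (1 + c(L/π)²)/(1 + (L/π)²). (Direct route, valid since c ≤ 0: Poincaré gives c∫u² ≥ c(L/π)²∫(u')², so a(u,u) ≥ (1 + c(L/π)²)∫(u')², while ||u||_{H^1}² ≤ (1 + (L/π)²)∫(u')²; dividing yields the same α.) With (π/L)² = 9*π^2/25 and c = -3, the largest admissible constant is α = ((π/L)² + c)/((π/L)² + 1).
Simplifying, α = 3*(-25 + 3*π^2)/(25 + 9*π^2).


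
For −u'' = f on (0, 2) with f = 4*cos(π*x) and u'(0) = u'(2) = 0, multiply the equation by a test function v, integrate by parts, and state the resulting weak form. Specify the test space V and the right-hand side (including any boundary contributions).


V = H^1(0, 2) (no boundary constraint on v; u is determined up to an additive constant); weak form: ∫_0^2 u'v' dx = ∫_0^2 (4*cos(π*x)) v dx for all v ∈ V.

Multiply both sides by a test function v and integrate from 0 to 2:
  ∫_0^2 −u''(x) v(x) dx = ∫_0^2 f(x) v(x) dx.
Integrate the LHS by parts once:
  ∫_0^2 −u'' v dx = −[u'(x) v(x)]_0^2 + ∫_0^2 u'(x) v'(x) dx.
Thus ∫_0^2 u'(x) v'(x) dx = ∫_0^2 f(x) v(x) dx + [u'(x) v(x)]_0^2.
Choose V so that boundary terms are either known or forced to vanish.
u has homogeneous Neumann: u'(0) = u'(2) = 0. So [u' v]_0^2 = 0·v(2) − 0·v(0) = 0 for any v; take V = H^1(0, 2).
Weak formulation: find u (satisfying any essential BC) such that ∫_0^2 u'(x) v'(x) dx = ∫_0^2 f v dx for all v ∈ V (homogeneous Neumann, so boundary terms vanish).
Substituting f(x) = 4*cos(π*x), the right-hand side is ∫_0^2 (4*cos(π*x)) v dx.
Compatibility check (pure Neumann): taking v ≡ 1 ∈ V gives 0 = ∫_0^2 f dx + (0) − (0), i.e. ∫_0^2 f dx must equal u'(0) − u'(2) = 0. Indeed ∫_0^2 (4*cos(π*x)) dx = 0, so the data are compatible. The solution is then unique only up to an additive constant (fix it e.g. by requiring ∫_0^2 u dx = 0).


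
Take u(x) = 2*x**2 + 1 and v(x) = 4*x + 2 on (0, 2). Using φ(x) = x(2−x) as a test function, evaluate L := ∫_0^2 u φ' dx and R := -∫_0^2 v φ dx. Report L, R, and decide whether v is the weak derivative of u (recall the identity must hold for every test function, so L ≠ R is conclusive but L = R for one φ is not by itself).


LHS = -16/3, RHS = -8. No, v is not the weak derivative of u.

u(x) = 2*x**2 + 1, classical derivative u'(x) = 4*x.
φ(x) = x(2−x), so φ'(x) = 2 - 2*x.
Note φ(0) = φ(2) = 0, so the boundary term u·φ vanishes.
LHS = ∫_0^2 u(x) φ'(x) dx = ∫_0^2 (-4*x^3 + 4*x^2 - 2*x + 2) dx. Term by term:
  ∫_0^2 -4*x^3 dx = -16;  ∫_0^2 4*x^2 dx = 32/3;  ∫_0^2 -2*x dx = -4;
  ∫_0^2 2 dx = 4.
Sum: -16 + 32/3 − 4 + 4 = -16/3.
So LHS = -16/3.
∫_0^2 v(x) φ(x) dx = ∫_0^2 (-4*x^3 + 6*x^2 + 4*x) dx. Term by term:
  ∫_0^2 -4*x^3 dx = -16;  ∫_0^2 6*x^2 dx = 16;  ∫_0^2 4*x dx = 8.
Sum: -16 + 16 + 8 = 8.
So RHS = -∫_0^2 v(x) φ(x) dx = -8.
LHS − RHS = 8/3 ≠ 0, so the identity fails.
(For a valid weak derivative the identity must hold for EVERY test function, in particular this one. The failure shows v is NOT the weak derivative of u.)
Correct weak derivative would be u'(x) = 4*x.


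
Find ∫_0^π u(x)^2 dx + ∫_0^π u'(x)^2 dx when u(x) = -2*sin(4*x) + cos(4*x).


||u||_{H^1(0,π)}^2 = 85*π/2

u'(x) = -4*sin(4*x) - 8*cos(4*x).
Expand u² and (u')² and integrate term by term on (0, π), using: for integers n ≥ 1, ∫_0^π sin²(nx) dx = ∫_0^π cos²(nx) dx = π/2; for n ≠ n', ∫_0^π sin(nx)sin(n'x) dx = ∫_0^π cos(nx)cos(n'x) dx = 0; and by product-to-sum, ∫_0^π sin(nx)cos(n'x) dx = ½∫_0^π [sin((n+n')x) + sin((n−n')x)] dx, which is 0 when n+n' is even and 2n/(n²−n'²) when n+n' is odd (it need not vanish on (0, π)).
  u² squared terms: (-2)²·∫sin(4x)² dx = 4·π/2 = 2*π;  (1)²·∫cos(4x)² dx = 1·π/2 = π/2.
  u² cross terms: 2·(-2)·(1)·∫sin(4x)·cos(4x) dx = -4·(0) = 0.
  So ∫_0^π u² dx = 2*π + π/2 + 0 = 5*π/2.
  (u')² squared terms: (-8)²·∫cos(4x)² dx = 64·π/2 = 32*π;  (-4)²·∫sin(4x)² dx = 16·π/2 = 8*π.
  (u')² cross terms: 2·(-8)·(-4)·∫cos(4x)·sin(4x) dx = 64·(0) = 0.
  So ∫_0^π (u')² dx = 32*π + 8*π + 0 = 40*π.
||u||_{H^1}^2 = (5*π/2) + (40*π) = 85*π/2.
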